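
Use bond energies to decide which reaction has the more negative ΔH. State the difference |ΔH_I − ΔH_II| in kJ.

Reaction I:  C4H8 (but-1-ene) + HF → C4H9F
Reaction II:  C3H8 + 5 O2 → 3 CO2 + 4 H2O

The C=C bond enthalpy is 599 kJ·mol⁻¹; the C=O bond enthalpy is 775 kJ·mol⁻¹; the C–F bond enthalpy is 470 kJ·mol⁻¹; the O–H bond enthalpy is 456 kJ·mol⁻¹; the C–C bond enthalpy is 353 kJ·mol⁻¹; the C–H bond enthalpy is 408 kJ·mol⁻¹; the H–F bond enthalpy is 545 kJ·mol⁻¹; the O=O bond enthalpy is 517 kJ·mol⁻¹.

Reaction I:
  Bonds broken (reactants):
    C–C: 2 × 353 = 706
    C–H: 8 × 408 = 3264
    C=C: 1 × 599 = 599
    H–F: 1 × 545 = 545
    Σ(broken) = 5114 kJ
  Bonds formed (products):
    C–C: 3 × 353 = 1059
    C–F: 1 × 470 = 470
    C–H: 9 × 408 = 3672
    Σ(formed) = 5201 kJ
  ΔH_I = 5114 − 5201 = −87 kJ
Reaction II:
  Bonds broken (reactants):
    C–C: 2 × 353 = 706
    C–H: 8 × 408 = 3264
    O=O: 5 × 517 = 2585
    Σ(broken) = 6555 kJ
  Bonds formed (products):
    C=O: 6 × 775 = 4650
    O–H: 8 × 456 = 3648
    Σ(formed) = 8298 kJ
  ΔH_II = 6555 − 8298 = −1743 kJ
ΔH_I − ΔH_II = +1656 kJ, so reaction II has the more negative ΔH; |ΔH_I − ΔH_II| = 1656 kJ.

Reaction II, by 1656 kJ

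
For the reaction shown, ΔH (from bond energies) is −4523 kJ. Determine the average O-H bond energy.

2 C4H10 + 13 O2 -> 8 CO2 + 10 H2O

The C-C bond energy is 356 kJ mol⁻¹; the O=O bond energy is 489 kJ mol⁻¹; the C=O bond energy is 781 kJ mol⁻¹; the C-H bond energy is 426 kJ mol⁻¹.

D(O-H) ≈ 452 kJ/mol

Let D be the O-H bond energy.
Σ(broken) = 6×356 + 20×426 + 13×489 = 17013
Σ(formed) = 16×781 + 20×D = 12496 + 20D
ΔH = Σ(broken) − Σ(formed) = (17013) − (12496 + 20D) = +4517 − 20D
Setting this equal to −4523 kJ gives 20D = 9040, so D = 452 kJ/mol.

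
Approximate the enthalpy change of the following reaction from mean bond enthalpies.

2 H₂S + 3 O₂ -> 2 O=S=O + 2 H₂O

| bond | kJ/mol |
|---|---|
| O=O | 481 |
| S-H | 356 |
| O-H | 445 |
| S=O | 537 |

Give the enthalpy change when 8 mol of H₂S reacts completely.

Bonds broken (reactants):
  O=O: 3 × 481 = 1443
  S-H: 4 × 356 = 1424
  Σ(broken) = 2867 kJ
Bonds formed (products):
  O-H: 4 × 445 = 1780
  S=O: 4 × 537 = 2148
  Σ(formed) = 3928 kJ
ΔH = Σ(broken) − Σ(formed) = 2867 − 3928 = −1061 kJ
For 4× the reaction as written: 4 × (−1061) = −4244 kJ

ΔH = −4244 kJ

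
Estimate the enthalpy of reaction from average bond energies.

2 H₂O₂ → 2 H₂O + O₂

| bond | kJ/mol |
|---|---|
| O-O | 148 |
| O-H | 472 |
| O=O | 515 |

Bonds broken (reactants):
  O-H: 4 × 472 = 1888
  O-O: 2 × 148 = 296
  Σ(broken) = 2184 kJ
Bonds formed (products):
  O-H: 4 × 472 = 1888
  O=O: 1 × 515 = 515
  Σ(formed) = 2403 kJ
ΔH = Σ(broken) − Σ(formed) = 2184 − 2403 = −219 kJ

ΔH ≈ −219 kJ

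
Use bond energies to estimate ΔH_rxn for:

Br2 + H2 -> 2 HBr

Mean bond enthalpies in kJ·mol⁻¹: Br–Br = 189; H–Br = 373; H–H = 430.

Bonds broken (reactants):
  Br–Br: 1 × 189 = 189
  H–H: 1 × 430 = 430
  Σ(broken) = 619 kJ
Bonds formed (products):
  H–Br: 2 × 373 = 746
  Σ(formed) = 746 kJ
ΔH = Σ(broken) − Σ(formed) = 619 − 746 = −127 kJ

ΔH ≈ −127 kJ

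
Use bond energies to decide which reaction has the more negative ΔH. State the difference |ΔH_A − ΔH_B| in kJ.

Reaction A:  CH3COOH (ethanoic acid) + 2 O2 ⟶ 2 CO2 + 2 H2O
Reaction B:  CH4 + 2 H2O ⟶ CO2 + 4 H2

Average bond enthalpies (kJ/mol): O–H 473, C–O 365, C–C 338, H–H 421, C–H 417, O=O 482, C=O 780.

Reaction A:
  Bonds broken (reactants):
    C–C: 1 × 338 = 338
    C–H: 3 × 417 = 1251
    C–O: 1 × 365 = 365
    C=O: 1 × 780 = 780
    O–H: 1 × 473 = 473
    O=O: 2 × 482 = 964
    Σ(broken) = 4171 kJ
  Bonds formed (products):
    C=O: 4 × 780 = 3120
    O–H: 4 × 473 = 1892
    Σ(formed) = 5012 kJ
  ΔH_A = 4171 − 5012 = −841 kJ
Reaction B:
  Bonds broken (reactants):
    C–H: 4 × 417 = 1668
    O–H: 4 × 473 = 1892
    Σ(broken) = 3560 kJ
  Bonds formed (products):
    C=O: 2 × 780 = 1560
    H–H: 4 × 421 = 1684
    Σ(formed) = 3244 kJ
  ΔH_B = 3560 − 3244 = +316 kJ
ΔH_A − ΔH_B = −1157 kJ, so reaction A has the more negative ΔH; |ΔH_A − ΔH_B| = 1157 kJ.

Reaction A, by 1157 kJ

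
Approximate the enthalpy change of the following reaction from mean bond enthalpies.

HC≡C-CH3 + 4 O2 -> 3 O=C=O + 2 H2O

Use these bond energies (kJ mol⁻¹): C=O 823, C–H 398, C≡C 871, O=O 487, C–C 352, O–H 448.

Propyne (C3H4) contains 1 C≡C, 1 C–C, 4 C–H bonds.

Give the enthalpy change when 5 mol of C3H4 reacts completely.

Bonds broken (reactants):
  C≡C: 1 × 871 = 871
  C–C: 1 × 352 = 352
  C–H: 4 × 398 = 1592
  O=O: 4 × 487 = 1948
  Σ(broken) = 4763 kJ
Bonds formed (products):
  C=O: 6 × 823 = 4938
  O–H: 4 × 448 = 1792
  Σ(formed) = 6730 kJ
ΔH = Σ(broken) − Σ(formed) = 4763 − 6730 = −1967 kJ
For 5× the reaction as written: 5 × (−1967) = −9835 kJ

ΔH = −9835 kJ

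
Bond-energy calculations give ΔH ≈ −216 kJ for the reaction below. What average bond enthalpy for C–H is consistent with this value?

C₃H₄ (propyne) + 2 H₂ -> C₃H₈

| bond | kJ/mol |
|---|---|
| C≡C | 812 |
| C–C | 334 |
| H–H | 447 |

Let D be the C–H bond energy.
Σ(broken) = 1×812 + 1×334 + 4×D + 2×447 = 2040 + 4D
Σ(formed) = 2×334 + 8×D = 668 + 8D
ΔH = Σ(broken) − Σ(formed) = (2040 + 4D) − (668 + 8D) = +1372 − 4D
Setting this equal to −216 kJ gives 4D = 1588, so D = 397 kJ/mol.

D(C–H) ≈ 397 kJ/mol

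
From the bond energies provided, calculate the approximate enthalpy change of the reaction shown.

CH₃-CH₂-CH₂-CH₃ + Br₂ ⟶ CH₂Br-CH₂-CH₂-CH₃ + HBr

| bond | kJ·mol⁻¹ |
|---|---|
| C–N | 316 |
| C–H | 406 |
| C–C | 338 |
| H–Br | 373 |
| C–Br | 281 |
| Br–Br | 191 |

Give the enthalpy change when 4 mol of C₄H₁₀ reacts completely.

ΔH = −228 kJ

Bonds broken (reactants):
  Br–Br: 1 × 191 = 191
  C–C: 3 × 338 = 1014
  C–H: 10 × 406 = 4060
  Σ(broken) = 5265 kJ
Bonds formed (products):
  C–Br: 1 × 281 = 281
  C–C: 3 × 338 = 1014
  C–H: 9 × 406 = 3654
  H–Br: 1 × 373 = 373
  Σ(formed) = 5322 kJ
ΔH = Σ(broken) − Σ(formed) = 5265 − 5322 = −57 kJ
For 4× the reaction as written: 4 × (−57) = −228 kJ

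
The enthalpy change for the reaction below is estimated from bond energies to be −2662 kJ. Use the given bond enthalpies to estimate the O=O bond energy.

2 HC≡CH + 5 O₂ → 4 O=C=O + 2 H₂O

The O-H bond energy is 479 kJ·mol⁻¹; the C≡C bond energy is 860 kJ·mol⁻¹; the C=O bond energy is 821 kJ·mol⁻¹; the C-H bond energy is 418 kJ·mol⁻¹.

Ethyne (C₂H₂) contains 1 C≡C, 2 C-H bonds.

Let D be the O=O bond energy.
Σ(broken) = 2×860 + 4×418 + 5×D = 3392 + 5D
Σ(formed) = 8×821 + 4×479 = 8484
ΔH = Σ(broken) − Σ(formed) = (3392 + 5D) − (8484) = −5092 + 5D
Setting this equal to −2662 kJ gives 5D = 2430, so D = 486 kJ/mol.

D(O=O) ≈ 486 kJ/mol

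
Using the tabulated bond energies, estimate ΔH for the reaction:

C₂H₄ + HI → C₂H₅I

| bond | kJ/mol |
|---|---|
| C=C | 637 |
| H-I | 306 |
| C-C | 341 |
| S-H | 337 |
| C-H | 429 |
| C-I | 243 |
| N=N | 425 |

ΔH ≈ −70 kJ

Bonds broken (reactants):
  C-H: 4 × 429 = 1716
  C=C: 1 × 637 = 637
  H-I: 1 × 306 = 306
  Σ(broken) = 2659 kJ
Bonds formed (products):
  C-C: 1 × 341 = 341
  C-H: 5 × 429 = 2145
  C-I: 1 × 243 = 243
  Σ(formed) = 2729 kJ
ΔH = Σ(broken) − Σ(formed) = 2659 − 2729 = −70 kJ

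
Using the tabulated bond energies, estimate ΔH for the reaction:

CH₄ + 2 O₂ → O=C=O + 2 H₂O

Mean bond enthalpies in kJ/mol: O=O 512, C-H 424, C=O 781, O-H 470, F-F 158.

Bonds broken (reactants):
  C-H: 4 × 424 = 1696
  O=O: 2 × 512 = 1024
  Σ(broken) = 2720 kJ
Bonds formed (products):
  C=O: 2 × 781 = 1562
  O-H: 4 × 470 = 1880
  Σ(formed) = 3442 kJ
ΔH = Σ(broken) − Σ(formed) = 2720 − 3442 = −722 kJ

ΔH ≈ −722 kJ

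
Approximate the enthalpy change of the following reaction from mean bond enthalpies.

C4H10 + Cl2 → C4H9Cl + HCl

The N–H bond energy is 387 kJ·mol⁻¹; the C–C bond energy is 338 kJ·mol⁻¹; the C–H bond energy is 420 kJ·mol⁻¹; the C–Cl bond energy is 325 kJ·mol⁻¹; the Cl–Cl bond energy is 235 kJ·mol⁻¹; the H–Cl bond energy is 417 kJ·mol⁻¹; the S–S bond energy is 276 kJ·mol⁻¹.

ΔH ≈ −87 kJ

Bonds broken (reactants):
  C–C: 3 × 338 = 1014
  C–H: 10 × 420 = 4200
  Cl–Cl: 1 × 235 = 235
  Σ(broken) = 5449 kJ
Bonds formed (products):
  C–C: 3 × 338 = 1014
  C–Cl: 1 × 325 = 325
  C–H: 9 × 420 = 3780
  H–Cl: 1 × 417 = 417
  Σ(formed) = 5536 kJ
ΔH = Σ(broken) − Σ(formed) = 5449 − 5536 = −87 kJ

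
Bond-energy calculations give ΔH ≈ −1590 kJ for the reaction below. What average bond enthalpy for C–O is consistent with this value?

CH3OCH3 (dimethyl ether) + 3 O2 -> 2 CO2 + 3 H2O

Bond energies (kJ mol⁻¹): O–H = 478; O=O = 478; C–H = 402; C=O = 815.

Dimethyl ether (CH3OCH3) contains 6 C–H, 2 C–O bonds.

Let D be the C–O bond energy.
Σ(broken) = 6×402 + 2×D + 3×478 = 3846 + 2D
Σ(formed) = 4×815 + 6×478 = 6128
ΔH = Σ(broken) − Σ(formed) = (3846 + 2D) − (6128) = −2282 + 2D
Setting this equal to −1590 kJ gives 2D = 692, so D = 346 kJ/mol.

D(C–O) ≈ 346 kJ/mol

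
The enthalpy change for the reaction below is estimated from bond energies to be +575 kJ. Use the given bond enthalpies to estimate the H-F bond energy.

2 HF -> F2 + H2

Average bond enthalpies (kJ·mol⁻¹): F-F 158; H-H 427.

D(H-F) ≈ 580 kJ/mol

Let D be the H-F bond energy.
Σ(broken) = 2×D = 2D
Σ(formed) = 1×158 + 1×427 = 585
ΔH = Σ(broken) − Σ(formed) = (2D) − (585) = −585 + 2D
Setting this equal to +575 kJ gives 2D = 1160, so D = 580 kJ/mol.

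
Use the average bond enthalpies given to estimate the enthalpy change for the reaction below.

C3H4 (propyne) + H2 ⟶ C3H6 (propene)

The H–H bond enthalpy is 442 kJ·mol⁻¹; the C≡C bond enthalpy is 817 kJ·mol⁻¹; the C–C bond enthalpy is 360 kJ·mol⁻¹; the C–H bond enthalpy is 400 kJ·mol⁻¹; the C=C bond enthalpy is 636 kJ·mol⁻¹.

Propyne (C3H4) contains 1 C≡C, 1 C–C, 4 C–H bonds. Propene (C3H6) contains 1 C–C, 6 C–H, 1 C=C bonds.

Bonds broken (reactants):
  C≡C: 1 × 817 = 817
  C–C: 1 × 360 = 360
  C–H: 4 × 400 = 1600
  H–H: 1 × 442 = 442
  Σ(broken) = 3219 kJ
Bonds formed (products):
  C–C: 1 × 360 = 360
  C–H: 6 × 400 = 2400
  C=C: 1 × 636 = 636
  Σ(formed) = 3396 kJ
ΔH = Σ(broken) − Σ(formed) = 3219 − 3396 = −177 kJ

ΔH ≈ −177 kJ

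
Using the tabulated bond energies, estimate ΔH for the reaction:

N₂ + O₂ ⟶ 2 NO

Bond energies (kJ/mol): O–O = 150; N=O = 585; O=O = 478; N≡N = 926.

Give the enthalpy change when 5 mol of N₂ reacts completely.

ΔH = +1170 kJ

Bonds broken (reactants):
  N≡N: 1 × 926 = 926
  O=O: 1 × 478 = 478
  Σ(broken) = 1404 kJ
Bonds formed (products):
  N=O: 2 × 585 = 1170
  Σ(formed) = 1170 kJ
ΔH = Σ(broken) − Σ(formed) = 1404 − 1170 = +234 kJ
For 5× the reaction as written: 5 × (+234) = +1170 kJ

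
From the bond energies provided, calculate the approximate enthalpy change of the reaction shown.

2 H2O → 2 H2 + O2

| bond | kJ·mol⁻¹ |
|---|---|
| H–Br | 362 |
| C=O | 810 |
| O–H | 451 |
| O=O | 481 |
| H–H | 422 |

Bonds broken (reactants):
  O–H: 4 × 451 = 1804
  Σ(broken) = 1804 kJ
Bonds formed (products):
  H–H: 2 × 422 = 844
  O=O: 1 × 481 = 481
  Σ(formed) = 1325 kJ
ΔH = Σ(broken) − Σ(formed) = 1804 − 1325 = +479 kJ

ΔH ≈ +479 kJ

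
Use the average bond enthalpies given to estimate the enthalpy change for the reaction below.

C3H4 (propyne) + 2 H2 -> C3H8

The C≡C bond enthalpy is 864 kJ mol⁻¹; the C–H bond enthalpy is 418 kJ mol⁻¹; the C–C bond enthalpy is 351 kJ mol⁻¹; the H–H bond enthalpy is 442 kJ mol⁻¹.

ΔH ≈ −275 kJ

Bonds broken (reactants):
  C≡C: 1 × 864 = 864
  C–C: 1 × 351 = 351
  C–H: 4 × 418 = 1672
  H–H: 2 × 442 = 884
  Σ(broken) = 3771 kJ
Bonds formed (products):
  C–C: 2 × 351 = 702
  C–H: 8 × 418 = 3344
  Σ(formed) = 4046 kJ
ΔH = Σ(broken) − Σ(formed) = 3771 − 4046 = −275 kJ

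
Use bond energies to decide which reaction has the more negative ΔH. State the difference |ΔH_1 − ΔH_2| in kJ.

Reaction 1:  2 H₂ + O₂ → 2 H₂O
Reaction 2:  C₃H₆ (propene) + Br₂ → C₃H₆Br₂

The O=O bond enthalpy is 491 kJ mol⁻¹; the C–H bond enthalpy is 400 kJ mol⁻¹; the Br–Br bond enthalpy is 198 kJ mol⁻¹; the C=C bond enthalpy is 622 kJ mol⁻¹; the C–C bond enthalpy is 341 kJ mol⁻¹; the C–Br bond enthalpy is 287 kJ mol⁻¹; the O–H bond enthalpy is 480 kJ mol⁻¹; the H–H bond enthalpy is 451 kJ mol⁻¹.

Reaction 1:
  Bonds broken (reactants):
    H–H: 2 × 451 = 902
    O=O: 1 × 491 = 491
    Σ(broken) = 1393 kJ
  Bonds formed (products):
    O–H: 4 × 480 = 1920
    Σ(formed) = 1920 kJ
  ΔH_1 = 1393 − 1920 = −527 kJ
Reaction 2:
  Bonds broken (reactants):
    Br–Br: 1 × 198 = 198
    C–C: 1 × 341 = 341
    C–H: 6 × 400 = 2400
    C=C: 1 × 622 = 622
    Σ(broken) = 3561 kJ
  Bonds formed (products):
    C–Br: 2 × 287 = 574
    C–C: 2 × 341 = 682
    C–H: 6 × 400 = 2400
    Σ(formed) = 3656 kJ
  ΔH_2 = 3561 − 3656 = −95 kJ
ΔH_1 − ΔH_2 = −432 kJ, so reaction 1 has the more negative ΔH; |ΔH_1 − ΔH_2| = 432 kJ.

Reaction 1, by 432 kJ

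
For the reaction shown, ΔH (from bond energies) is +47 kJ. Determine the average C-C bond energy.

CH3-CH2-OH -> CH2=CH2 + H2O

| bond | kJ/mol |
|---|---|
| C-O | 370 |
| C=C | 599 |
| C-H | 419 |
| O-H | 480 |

D(C-C) ≈ 337 kJ/mol

Let D be the C-C bond energy.
Σ(broken) = 1×D + 5×419 + 1×370 + 1×480 = 2945 + D
Σ(formed) = 4×419 + 1×599 + 2×480 = 3235
ΔH = Σ(broken) − Σ(formed) = (2945 + D) − (3235) = −290 + D
Setting this equal to +47 kJ gives D = 337 kJ/mol.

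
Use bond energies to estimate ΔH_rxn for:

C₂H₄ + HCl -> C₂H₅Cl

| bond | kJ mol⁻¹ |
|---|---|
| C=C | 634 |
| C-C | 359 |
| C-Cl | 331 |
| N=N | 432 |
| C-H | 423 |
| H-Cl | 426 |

ΔH ≈ −53 kJ

Bonds broken (reactants):
  C-H: 4 × 423 = 1692
  C=C: 1 × 634 = 634
  H-Cl: 1 × 426 = 426
  Σ(broken) = 2752 kJ
Bonds formed (products):
  C-C: 1 × 359 = 359
  C-Cl: 1 × 331 = 331
  C-H: 5 × 423 = 2115
  Σ(formed) = 2805 kJ
ΔH = Σ(broken) − Σ(formed) = 2752 − 2805 = −53 kJ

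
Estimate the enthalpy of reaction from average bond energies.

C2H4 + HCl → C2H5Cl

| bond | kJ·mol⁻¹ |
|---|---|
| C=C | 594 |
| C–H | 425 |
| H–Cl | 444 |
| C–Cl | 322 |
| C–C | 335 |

Bonds broken (reactants):
  C–H: 4 × 425 = 1700
  C=C: 1 × 594 = 594
  H–Cl: 1 × 444 = 444
  Σ(broken) = 2738 kJ
Bonds formed (products):
  C–C: 1 × 335 = 335
  C–Cl: 1 × 322 = 322
  C–H: 5 × 425 = 2125
  Σ(formed) = 2782 kJ
ΔH = Σ(broken) − Σ(formed) = 2738 − 2782 = −44 kJ

ΔH ≈ −44 kJ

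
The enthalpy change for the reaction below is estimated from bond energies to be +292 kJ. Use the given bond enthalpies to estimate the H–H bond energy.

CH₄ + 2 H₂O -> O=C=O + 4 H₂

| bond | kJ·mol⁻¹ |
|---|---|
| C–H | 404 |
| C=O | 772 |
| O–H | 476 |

Let D be the H–H bond energy.
Σ(broken) = 4×404 + 4×476 = 3520
Σ(formed) = 2×772 + 4×D = 1544 + 4D
ΔH = Σ(broken) − Σ(formed) = (3520) − (1544 + 4D) = +1976 − 4D
Setting this equal to +292 kJ gives 4D = 1684, so D = 421 kJ/mol.

D(H–H) ≈ 421 kJ/mol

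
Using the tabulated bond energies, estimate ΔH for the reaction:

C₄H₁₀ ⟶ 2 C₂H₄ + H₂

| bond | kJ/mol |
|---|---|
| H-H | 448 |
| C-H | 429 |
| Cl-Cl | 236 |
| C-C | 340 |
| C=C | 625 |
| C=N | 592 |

ΔH ≈ +180 kJ

Bonds broken (reactants):
  C-C: 3 × 340 = 1020
  C-H: 10 × 429 = 4290
  Σ(broken) = 5310 kJ
Bonds formed (products):
  C-H: 8 × 429 = 3432
  C=C: 2 × 625 = 1250
  H-H: 1 × 448 = 448
  Σ(formed) = 5130 kJ
ΔH = Σ(broken) − Σ(formed) = 5310 − 5130 = +180 kJ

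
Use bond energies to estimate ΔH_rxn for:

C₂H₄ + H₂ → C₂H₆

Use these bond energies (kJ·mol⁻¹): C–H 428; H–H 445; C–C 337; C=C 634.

ΔH ≈ −114 kJ

Bonds broken (reactants):
  C–H: 4 × 428 = 1712
  C=C: 1 × 634 = 634
  H–H: 1 × 445 = 445
  Σ(broken) = 2791 kJ
Bonds formed (products):
  C–C: 1 × 337 = 337
  C–H: 6 × 428 = 2568
  Σ(formed) = 2905 kJ
ΔH = Σ(broken) − Σ(formed) = 2791 − 2905 = −114 kJ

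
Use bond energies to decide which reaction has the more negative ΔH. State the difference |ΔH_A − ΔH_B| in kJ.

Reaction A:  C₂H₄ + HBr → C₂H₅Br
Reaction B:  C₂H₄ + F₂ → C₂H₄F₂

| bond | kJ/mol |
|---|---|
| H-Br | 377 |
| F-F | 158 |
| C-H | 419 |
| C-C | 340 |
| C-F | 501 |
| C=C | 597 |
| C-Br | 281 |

Reaction B, by 521 kJ

Reaction A:
  Bonds broken (reactants):
    C-H: 4 × 419 = 1676
    C=C: 1 × 597 = 597
    H-Br: 1 × 377 = 377
    Σ(broken) = 2650 kJ
  Bonds formed (products):
    C-Br: 1 × 281 = 281
    C-C: 1 × 340 = 340
    C-H: 5 × 419 = 2095
    Σ(formed) = 2716 kJ
  ΔH_A = 2650 − 2716 = −66 kJ
Reaction B:
  Bonds broken (reactants):
    C-H: 4 × 419 = 1676
    C=C: 1 × 597 = 597
    F-F: 1 × 158 = 158
    Σ(broken) = 2431 kJ
  Bonds formed (products):
    C-C: 1 × 340 = 340
    C-F: 2 × 501 = 1002
    C-H: 4 × 419 = 1676
    Σ(formed) = 3018 kJ
  ΔH_B = 2431 − 3018 = −587 kJ
ΔH_A − ΔH_B = +521 kJ, so reaction B has the more negative ΔH; |ΔH_A − ΔH_B| = 521 kJ.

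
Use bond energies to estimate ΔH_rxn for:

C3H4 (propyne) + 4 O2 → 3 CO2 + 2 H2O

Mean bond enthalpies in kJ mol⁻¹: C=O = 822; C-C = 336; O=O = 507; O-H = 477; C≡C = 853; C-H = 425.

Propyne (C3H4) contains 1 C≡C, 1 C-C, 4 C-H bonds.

ΔH ≈ −1923 kJ

Bonds broken (reactants):
  C≡C: 1 × 853 = 853
  C-C: 1 × 336 = 336
  C-H: 4 × 425 = 1700
  O=O: 4 × 507 = 2028
  Σ(broken) = 4917 kJ
Bonds formed (products):
  C=O: 6 × 822 = 4932
  O-H: 4 × 477 = 1908
  Σ(formed) = 6840 kJ
ΔH = Σ(broken) − Σ(formed) = 4917 − 6840 = −1923 kJ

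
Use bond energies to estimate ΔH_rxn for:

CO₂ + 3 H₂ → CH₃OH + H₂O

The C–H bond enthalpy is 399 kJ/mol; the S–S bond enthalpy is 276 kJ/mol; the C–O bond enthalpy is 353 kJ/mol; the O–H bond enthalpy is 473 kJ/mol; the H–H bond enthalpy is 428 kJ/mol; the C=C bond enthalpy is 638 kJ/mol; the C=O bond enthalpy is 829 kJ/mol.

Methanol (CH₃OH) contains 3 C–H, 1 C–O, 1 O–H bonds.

Bonds broken (reactants):
  C=O: 2 × 829 = 1658
  H–H: 3 × 428 = 1284
  Σ(broken) = 2942 kJ
Bonds formed (products):
  C–H: 3 × 399 = 1197
  C–O: 1 × 353 = 353
  O–H: 3 × 473 = 1419
  Σ(formed) = 2969 kJ
ΔH = Σ(broken) − Σ(formed) = 2942 − 2969 = −27 kJ

ΔH ≈ −27 kJ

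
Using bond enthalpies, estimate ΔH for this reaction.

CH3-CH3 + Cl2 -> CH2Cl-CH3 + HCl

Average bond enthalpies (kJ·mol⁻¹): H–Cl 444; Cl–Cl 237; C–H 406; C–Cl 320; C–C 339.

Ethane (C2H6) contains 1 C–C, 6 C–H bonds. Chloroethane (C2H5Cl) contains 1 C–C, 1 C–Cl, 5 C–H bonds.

Bonds broken (reactants):
  C–C: 1 × 339 = 339
  C–H: 6 × 406 = 2436
  Cl–Cl: 1 × 237 = 237
  Σ(broken) = 3012 kJ
Bonds formed (products):
  C–C: 1 × 339 = 339
  C–Cl: 1 × 320 = 320
  C–H: 5 × 406 = 2030
  H–Cl: 1 × 444 = 444
  Σ(formed) = 3133 kJ
ΔH = Σ(broken) − Σ(formed) = 3012 − 3133 = −121 kJ

ΔH ≈ −121 kJ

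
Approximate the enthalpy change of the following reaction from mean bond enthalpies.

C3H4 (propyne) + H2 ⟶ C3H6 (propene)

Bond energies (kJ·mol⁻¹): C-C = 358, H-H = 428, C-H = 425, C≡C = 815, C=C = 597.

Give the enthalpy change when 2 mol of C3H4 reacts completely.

Bonds broken (reactants):
  C≡C: 1 × 815 = 815
  C-C: 1 × 358 = 358
  C-H: 4 × 425 = 1700
  H-H: 1 × 428 = 428
  Σ(broken) = 3301 kJ
Bonds formed (products):
  C-C: 1 × 358 = 358
  C-H: 6 × 425 = 2550
  C=C: 1 × 597 = 597
  Σ(formed) = 3505 kJ
ΔH = Σ(broken) − Σ(formed) = 3301 − 3505 = −204 kJ
For 2× the reaction as written: 2 × (−204) = −408 kJ

ΔH = −408 kJ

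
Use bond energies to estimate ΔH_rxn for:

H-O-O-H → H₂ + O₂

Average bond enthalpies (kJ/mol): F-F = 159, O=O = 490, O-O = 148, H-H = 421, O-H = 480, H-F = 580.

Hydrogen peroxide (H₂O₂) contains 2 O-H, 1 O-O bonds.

ΔH ≈ +197 kJ

Bonds broken (reactants):
  O-H: 2 × 480 = 960
  O-O: 1 × 148 = 148
  Σ(broken) = 1108 kJ
Bonds formed (products):
  H-H: 1 × 421 = 421
  O=O: 1 × 490 = 490
  Σ(formed) = 911 kJ
ΔH = Σ(broken) − Σ(formed) = 1108 − 911 = +197 kJ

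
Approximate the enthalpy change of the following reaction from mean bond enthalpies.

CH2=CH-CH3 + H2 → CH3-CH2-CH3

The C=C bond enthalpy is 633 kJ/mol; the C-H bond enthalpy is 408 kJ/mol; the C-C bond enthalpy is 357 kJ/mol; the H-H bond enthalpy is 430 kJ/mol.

Bonds broken (reactants):
  C-C: 1 × 357 = 357
  C-H: 6 × 408 = 2448
  C=C: 1 × 633 = 633
  H-H: 1 × 430 = 430
  Σ(broken) = 3868 kJ
Bonds formed (products):
  C-C: 2 × 357 = 714
  C-H: 8 × 408 = 3264
  Σ(formed) = 3978 kJ
ΔH = Σ(broken) − Σ(formed) = 3868 − 3978 = −110 kJ

ΔH ≈ −110 kJ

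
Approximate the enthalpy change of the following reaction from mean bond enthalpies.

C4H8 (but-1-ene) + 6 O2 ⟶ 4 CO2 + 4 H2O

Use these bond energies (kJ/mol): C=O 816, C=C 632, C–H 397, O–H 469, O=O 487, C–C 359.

ΔH ≈ −2832 kJ

Bonds broken (reactants):
  C–C: 2 × 359 = 718
  C–H: 8 × 397 = 3176
  C=C: 1 × 632 = 632
  O=O: 6 × 487 = 2922
  Σ(broken) = 7448 kJ
Bonds formed (products):
  C=O: 8 × 816 = 6528
  O–H: 8 × 469 = 3752
  Σ(formed) = 10280 kJ
ΔH = Σ(broken) − Σ(formed) = 7448 − 10280 = −2832 kJ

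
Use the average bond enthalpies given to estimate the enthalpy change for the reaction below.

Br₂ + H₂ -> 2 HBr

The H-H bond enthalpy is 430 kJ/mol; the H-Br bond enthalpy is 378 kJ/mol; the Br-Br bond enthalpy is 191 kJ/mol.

ΔH ≈ −135 kJ

Bonds broken (reactants):
  Br-Br: 1 × 191 = 191
  H-H: 1 × 430 = 430
  Σ(broken) = 621 kJ
Bonds formed (products):
  H-Br: 2 × 378 = 756
  Σ(formed) = 756 kJ
ΔH = Σ(broken) − Σ(formed) = 621 − 756 = −135 kJ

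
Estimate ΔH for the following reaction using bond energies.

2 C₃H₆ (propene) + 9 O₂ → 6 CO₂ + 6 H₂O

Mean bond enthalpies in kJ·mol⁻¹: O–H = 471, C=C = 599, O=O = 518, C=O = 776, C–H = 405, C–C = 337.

Bonds broken (reactants):
  C–C: 2 × 337 = 674
  C–H: 12 × 405 = 4860
  C=C: 2 × 599 = 1198
  O=O: 9 × 518 = 4662
  Σ(broken) = 11394 kJ
Bonds formed (products):
  C=O: 12 × 776 = 9312
  O–H: 12 × 471 = 5652
  Σ(formed) = 14964 kJ
ΔH = Σ(broken) − Σ(formed) = 11394 − 14964 = −3570 kJ

ΔH ≈ −3570 kJ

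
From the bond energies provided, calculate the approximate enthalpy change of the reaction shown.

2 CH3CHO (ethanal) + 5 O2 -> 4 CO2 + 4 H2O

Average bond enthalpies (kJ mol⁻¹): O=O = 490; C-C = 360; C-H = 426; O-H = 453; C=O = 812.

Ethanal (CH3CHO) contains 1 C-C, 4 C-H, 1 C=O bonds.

ΔH ≈ −1918 kJ

Bonds broken (reactants):
  C-C: 2 × 360 = 720
  C-H: 8 × 426 = 3408
  C=O: 2 × 812 = 1624
  O=O: 5 × 490 = 2450
  Σ(broken) = 8202 kJ
Bonds formed (products):
  C=O: 8 × 812 = 6496
  O-H: 8 × 453 = 3624
  Σ(formed) = 10120 kJ
ΔH = Σ(broken) − Σ(formed) = 8202 − 10120 = −1918 kJ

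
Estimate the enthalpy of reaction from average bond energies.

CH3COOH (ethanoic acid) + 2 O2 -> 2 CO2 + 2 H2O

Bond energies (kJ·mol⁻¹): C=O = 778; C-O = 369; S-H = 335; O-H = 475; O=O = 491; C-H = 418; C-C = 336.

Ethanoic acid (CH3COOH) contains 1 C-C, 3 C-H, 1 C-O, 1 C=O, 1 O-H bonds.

Bonds broken (reactants):
  C-C: 1 × 336 = 336
  C-H: 3 × 418 = 1254
  C-O: 1 × 369 = 369
  C=O: 1 × 778 = 778
  O-H: 1 × 475 = 475
  O=O: 2 × 491 = 982
  Σ(broken) = 4194 kJ
Bonds formed (products):
  C=O: 4 × 778 = 3112
  O-H: 4 × 475 = 1900
  Σ(formed) = 5012 kJ
ΔH = Σ(broken) − Σ(formed) = 4194 − 5012 = −818 kJ

ΔH ≈ −818 kJ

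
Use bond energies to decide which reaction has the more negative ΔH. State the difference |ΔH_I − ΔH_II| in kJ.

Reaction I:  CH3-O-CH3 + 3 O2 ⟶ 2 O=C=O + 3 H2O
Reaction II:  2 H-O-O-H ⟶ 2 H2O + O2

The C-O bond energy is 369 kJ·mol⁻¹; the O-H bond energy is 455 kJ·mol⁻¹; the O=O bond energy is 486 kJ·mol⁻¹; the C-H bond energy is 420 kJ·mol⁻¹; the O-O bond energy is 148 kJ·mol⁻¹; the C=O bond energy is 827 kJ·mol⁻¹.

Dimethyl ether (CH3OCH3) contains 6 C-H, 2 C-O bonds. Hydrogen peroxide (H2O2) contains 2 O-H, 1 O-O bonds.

Reaction I:
  Bonds broken (reactants):
    C-H: 6 × 420 = 2520
    C-O: 2 × 369 = 738
    O=O: 3 × 486 = 1458
    Σ(broken) = 4716 kJ
  Bonds formed (products):
    C=O: 4 × 827 = 3308
    O-H: 6 × 455 = 2730
    Σ(formed) = 6038 kJ
  ΔH_I = 4716 − 6038 = −1322 kJ
Reaction II:
  Bonds broken (reactants):
    O-H: 4 × 455 = 1820
    O-O: 2 × 148 = 296
    Σ(broken) = 2116 kJ
  Bonds formed (products):
    O-H: 4 × 455 = 1820
    O=O: 1 × 486 = 486
    Σ(formed) = 2306 kJ
  ΔH_II = 2116 − 2306 = −190 kJ
ΔH_I − ΔH_II = −1132 kJ, so reaction I has the more negative ΔH; |ΔH_I − ΔH_II| = 1132 kJ.

Reaction I, by 1132 kJ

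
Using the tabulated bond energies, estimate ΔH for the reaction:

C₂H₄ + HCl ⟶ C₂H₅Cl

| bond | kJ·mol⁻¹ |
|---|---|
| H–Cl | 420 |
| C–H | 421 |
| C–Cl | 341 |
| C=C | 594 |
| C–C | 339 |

ΔH ≈ −87 kJ

Bonds broken (reactants):
  C–H: 4 × 421 = 1684
  C=C: 1 × 594 = 594
  H–Cl: 1 × 420 = 420
  Σ(broken) = 2698 kJ
Bonds formed (products):
  C–C: 1 × 339 = 339
  C–Cl: 1 × 341 = 341
  C–H: 5 × 421 = 2105
  Σ(formed) = 2785 kJ
ΔH = Σ(broken) − Σ(formed) = 2698 − 2785 = −87 kJ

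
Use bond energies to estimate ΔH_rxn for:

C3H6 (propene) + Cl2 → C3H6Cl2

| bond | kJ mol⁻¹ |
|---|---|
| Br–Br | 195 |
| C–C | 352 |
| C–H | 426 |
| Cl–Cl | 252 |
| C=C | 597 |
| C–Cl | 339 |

ΔH ≈ −181 kJ

Bonds broken (reactants):
  C–C: 1 × 352 = 352
  C–H: 6 × 426 = 2556
  C=C: 1 × 597 = 597
  Cl–Cl: 1 × 252 = 252
  Σ(broken) = 3757 kJ
Bonds formed (products):
  C–C: 2 × 352 = 704
  C–Cl: 2 × 339 = 678
  C–H: 6 × 426 = 2556
  Σ(formed) = 3938 kJ
ΔH = Σ(broken) − Σ(formed) = 3757 − 3938 = −181 kJ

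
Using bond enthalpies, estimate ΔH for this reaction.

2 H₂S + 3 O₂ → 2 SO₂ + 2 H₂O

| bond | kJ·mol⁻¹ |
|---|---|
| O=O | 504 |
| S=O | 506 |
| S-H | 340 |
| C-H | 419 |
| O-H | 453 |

Bonds broken (reactants):
  O=O: 3 × 504 = 1512
  S-H: 4 × 340 = 1360
  Σ(broken) = 2872 kJ
Bonds formed (products):
  O-H: 4 × 453 = 1812
  S=O: 4 × 506 = 2024
  Σ(formed) = 3836 kJ
ΔH = Σ(broken) − Σ(formed) = 2872 − 3836 = −964 kJ

ΔH ≈ −964 kJ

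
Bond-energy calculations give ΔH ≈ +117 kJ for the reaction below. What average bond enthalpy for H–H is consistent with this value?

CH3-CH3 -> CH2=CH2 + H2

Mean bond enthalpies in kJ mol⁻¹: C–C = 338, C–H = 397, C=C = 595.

D(H–H) ≈ 420 kJ/mol

Let D be the H–H bond energy.
Σ(broken) = 1×338 + 6×397 = 2720
Σ(formed) = 4×397 + 1×595 + 1×D = 2183 + D
ΔH = Σ(broken) − Σ(formed) = (2720) − (2183 + D) = +537 − D
Setting this equal to +117 kJ gives D = 420 kJ/mol.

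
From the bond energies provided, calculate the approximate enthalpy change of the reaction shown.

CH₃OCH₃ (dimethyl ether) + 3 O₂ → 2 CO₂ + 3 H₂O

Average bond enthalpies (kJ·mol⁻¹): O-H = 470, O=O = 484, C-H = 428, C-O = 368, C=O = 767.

Bonds broken (reactants):
  C-H: 6 × 428 = 2568
  C-O: 2 × 368 = 736
  O=O: 3 × 484 = 1452
  Σ(broken) = 4756 kJ
Bonds formed (products):
  C=O: 4 × 767 = 3068
  O-H: 6 × 470 = 2820
  Σ(formed) = 5888 kJ
ΔH = Σ(broken) − Σ(formed) = 4756 − 5888 = −1132 kJ

ΔH ≈ −1132 kJ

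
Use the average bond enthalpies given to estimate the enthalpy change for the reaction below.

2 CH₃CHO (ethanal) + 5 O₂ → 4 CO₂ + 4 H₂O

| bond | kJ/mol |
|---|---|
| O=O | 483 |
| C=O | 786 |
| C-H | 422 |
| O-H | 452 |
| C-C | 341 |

ΔH ≈ −1859 kJ

Bonds broken (reactants):
  C-C: 2 × 341 = 682
  C-H: 8 × 422 = 3376
  C=O: 2 × 786 = 1572
  O=O: 5 × 483 = 2415
  Σ(broken) = 8045 kJ
Bonds formed (products):
  C=O: 8 × 786 = 6288
  O-H: 8 × 452 = 3616
  Σ(formed) = 9904 kJ
ΔH = Σ(broken) − Σ(formed) = 8045 − 9904 = −1859 kJ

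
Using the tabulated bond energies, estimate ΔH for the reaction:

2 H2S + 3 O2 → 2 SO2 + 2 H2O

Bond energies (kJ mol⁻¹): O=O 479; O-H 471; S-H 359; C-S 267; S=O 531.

ΔH ≈ −1135 kJ

Bonds broken (reactants):
  O=O: 3 × 479 = 1437
  S-H: 4 × 359 = 1436
  Σ(broken) = 2873 kJ
Bonds formed (products):
  O-H: 4 × 471 = 1884
  S=O: 4 × 531 = 2124
  Σ(formed) = 4008 kJ
ΔH = Σ(broken) − Σ(formed) = 2873 − 4008 = −1135 kJ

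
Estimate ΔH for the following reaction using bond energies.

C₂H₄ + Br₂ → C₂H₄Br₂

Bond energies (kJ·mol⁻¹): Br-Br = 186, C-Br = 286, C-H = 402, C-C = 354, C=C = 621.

ΔH ≈ −119 kJ

Bonds broken (reactants):
  Br-Br: 1 × 186 = 186
  C-H: 4 × 402 = 1608
  C=C: 1 × 621 = 621
  Σ(broken) = 2415 kJ
Bonds formed (products):
  C-Br: 2 × 286 = 572
  C-C: 1 × 354 = 354
  C-H: 4 × 402 = 1608
  Σ(formed) = 2534 kJ
ΔH = Σ(broken) − Σ(formed) = 2415 − 2534 = −119 kJ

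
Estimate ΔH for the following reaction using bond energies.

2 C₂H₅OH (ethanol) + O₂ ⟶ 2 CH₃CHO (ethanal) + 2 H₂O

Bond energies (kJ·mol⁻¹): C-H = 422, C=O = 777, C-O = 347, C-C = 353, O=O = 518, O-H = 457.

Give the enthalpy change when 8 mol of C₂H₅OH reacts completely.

Bonds broken (reactants):
  C-C: 2 × 353 = 706
  C-H: 10 × 422 = 4220
  C-O: 2 × 347 = 694
  O-H: 2 × 457 = 914
  O=O: 1 × 518 = 518
  Σ(broken) = 7052 kJ
Bonds formed (products):
  C-C: 2 × 353 = 706
  C-H: 8 × 422 = 3376
  C=O: 2 × 777 = 1554
  O-H: 4 × 457 = 1828
  Σ(formed) = 7464 kJ
ΔH = Σ(broken) − Σ(formed) = 7052 − 7464 = −412 kJ
For 4× the reaction as written: 4 × (−412) = −1648 kJ

ΔH = −1648 kJ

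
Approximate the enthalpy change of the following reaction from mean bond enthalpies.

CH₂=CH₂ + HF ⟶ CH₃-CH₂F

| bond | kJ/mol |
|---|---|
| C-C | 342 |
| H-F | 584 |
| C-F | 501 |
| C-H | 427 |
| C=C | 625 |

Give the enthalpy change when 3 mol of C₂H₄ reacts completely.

ΔH = −183 kJ

Bonds broken (reactants):
  C-H: 4 × 427 = 1708
  C=C: 1 × 625 = 625
  H-F: 1 × 584 = 584
  Σ(broken) = 2917 kJ
Bonds formed (products):
  C-C: 1 × 342 = 342
  C-F: 1 × 501 = 501
  C-H: 5 × 427 = 2135
  Σ(formed) = 2978 kJ
ΔH = Σ(broken) − Σ(formed) = 2917 − 2978 = −61 kJ
For 3× the reaction as written: 3 × (−61) = −183 kJ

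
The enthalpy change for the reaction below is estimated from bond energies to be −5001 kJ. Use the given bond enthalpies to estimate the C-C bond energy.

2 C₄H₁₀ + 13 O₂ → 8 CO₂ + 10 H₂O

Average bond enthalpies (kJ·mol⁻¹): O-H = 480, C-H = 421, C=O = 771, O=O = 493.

D(C-C) ≈ 351 kJ/mol

Let D be the C-C bond energy.
Σ(broken) = 6×D + 20×421 + 13×493 = 14829 + 6D
Σ(formed) = 16×771 + 20×480 = 21936
ΔH = Σ(broken) − Σ(formed) = (14829 + 6D) − (21936) = −7107 + 6D
Setting this equal to −5001 kJ gives 6D = 2106, so D = 351 kJ/mol.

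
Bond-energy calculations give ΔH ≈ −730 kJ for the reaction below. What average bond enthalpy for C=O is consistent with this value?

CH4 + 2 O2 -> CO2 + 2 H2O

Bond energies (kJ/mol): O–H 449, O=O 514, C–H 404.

D(C=O) ≈ 789 kJ/mol

Let D be the C=O bond energy.
Σ(broken) = 4×404 + 2×514 = 2644
Σ(formed) = 2×D + 4×449 = 1796 + 2D
ΔH = Σ(broken) − Σ(formed) = (2644) − (1796 + 2D) = +848 − 2D
Setting this equal to −730 kJ gives 2D = 1578, so D = 789 kJ/mol.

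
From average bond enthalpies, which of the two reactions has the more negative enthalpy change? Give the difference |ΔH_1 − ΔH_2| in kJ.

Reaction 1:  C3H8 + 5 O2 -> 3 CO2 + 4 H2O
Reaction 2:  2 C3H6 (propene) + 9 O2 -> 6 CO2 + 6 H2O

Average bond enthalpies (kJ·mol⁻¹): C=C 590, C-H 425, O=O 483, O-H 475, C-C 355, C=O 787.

Reaction 1:
  Bonds broken (reactants):
    C-C: 2 × 355 = 710
    C-H: 8 × 425 = 3400
    O=O: 5 × 483 = 2415
    Σ(broken) = 6525 kJ
  Bonds formed (products):
    C=O: 6 × 787 = 4722
    O-H: 8 × 475 = 3800
    Σ(formed) = 8522 kJ
  ΔH_1 = 6525 − 8522 = −1997 kJ
Reaction 2:
  Bonds broken (reactants):
    C-C: 2 × 355 = 710
    C-H: 12 × 425 = 5100
    C=C: 2 × 590 = 1180
    O=O: 9 × 483 = 4347
    Σ(broken) = 11337 kJ
  Bonds formed (products):
    C=O: 12 × 787 = 9444
    O-H: 12 × 475 = 5700
    Σ(formed) = 15144 kJ
  ΔH_2 = 11337 − 15144 = −3807 kJ
ΔH_1 − ΔH_2 = +1810 kJ, so reaction 2 has the more negative ΔH; |ΔH_1 − ΔH_2| = 1810 kJ.

Reaction 2, by 1810 kJ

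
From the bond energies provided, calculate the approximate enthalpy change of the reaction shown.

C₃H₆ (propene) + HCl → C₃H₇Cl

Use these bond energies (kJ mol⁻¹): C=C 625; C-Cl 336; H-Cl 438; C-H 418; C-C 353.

Bonds broken (reactants):
  C-C: 1 × 353 = 353
  C-H: 6 × 418 = 2508
  C=C: 1 × 625 = 625
  H-Cl: 1 × 438 = 438
  Σ(broken) = 3924 kJ
Bonds formed (products):
  C-C: 2 × 353 = 706
  C-Cl: 1 × 336 = 336
  C-H: 7 × 418 = 2926
  Σ(formed) = 3968 kJ
ΔH = Σ(broken) − Σ(formed) = 3924 − 3968 = −44 kJ

ΔH ≈ −44 kJ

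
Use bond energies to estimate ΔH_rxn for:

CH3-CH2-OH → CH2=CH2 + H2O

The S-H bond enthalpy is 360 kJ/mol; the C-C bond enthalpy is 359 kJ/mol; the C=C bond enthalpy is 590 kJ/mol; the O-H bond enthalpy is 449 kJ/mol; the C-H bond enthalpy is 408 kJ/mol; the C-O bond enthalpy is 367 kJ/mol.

Bonds broken (reactants):
  C-C: 1 × 359 = 359
  C-H: 5 × 408 = 2040
  C-O: 1 × 367 = 367
  O-H: 1 × 449 = 449
  Σ(broken) = 3215 kJ
Bonds formed (products):
  C-H: 4 × 408 = 1632
  C=C: 1 × 590 = 590
  O-H: 2 × 449 = 898
  Σ(formed) = 3120 kJ
ΔH = Σ(broken) − Σ(formed) = 3215 − 3120 = +95 kJ

ΔH ≈ +95 kJ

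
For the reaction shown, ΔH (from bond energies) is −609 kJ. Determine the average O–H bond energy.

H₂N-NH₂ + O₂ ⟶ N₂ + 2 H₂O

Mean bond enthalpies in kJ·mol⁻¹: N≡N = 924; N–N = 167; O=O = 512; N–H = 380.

D(O–H) ≈ 471 kJ/mol

Let D be the O–H bond energy.
Σ(broken) = 4×380 + 1×167 + 1×512 = 2199
Σ(formed) = 1×924 + 4×D = 924 + 4D
ΔH = Σ(broken) − Σ(formed) = (2199) − (924 + 4D) = +1275 − 4D
Setting this equal to −609 kJ gives 4D = 1884, so D = 471 kJ/mol.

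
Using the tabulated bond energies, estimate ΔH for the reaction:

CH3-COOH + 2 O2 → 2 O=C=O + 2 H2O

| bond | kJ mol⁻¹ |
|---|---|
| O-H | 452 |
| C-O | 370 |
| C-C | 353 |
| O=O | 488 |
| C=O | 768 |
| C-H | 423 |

ΔH ≈ −692 kJ

Bonds broken (reactants):
  C-C: 1 × 353 = 353
  C-H: 3 × 423 = 1269
  C-O: 1 × 370 = 370
  C=O: 1 × 768 = 768
  O-H: 1 × 452 = 452
  O=O: 2 × 488 = 976
  Σ(broken) = 4188 kJ
Bonds formed (products):
  C=O: 4 × 768 = 3072
  O-H: 4 × 452 = 1808
  Σ(formed) = 4880 kJ
ΔH = Σ(broken) − Σ(formed) = 4188 − 4880 = −692 kJ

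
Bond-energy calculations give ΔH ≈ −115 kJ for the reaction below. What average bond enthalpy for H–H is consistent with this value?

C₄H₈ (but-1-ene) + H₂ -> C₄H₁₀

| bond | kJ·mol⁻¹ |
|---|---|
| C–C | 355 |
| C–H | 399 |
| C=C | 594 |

D(H–H) ≈ 444 kJ/mol

Let D be the H–H bond energy.
Σ(broken) = 2×355 + 8×399 + 1×594 + 1×D = 4496 + D
Σ(formed) = 3×355 + 10×399 = 5055
ΔH = Σ(broken) − Σ(formed) = (4496 + D) − (5055) = −559 + D
Setting this equal to −115 kJ gives D = 444 kJ/mol.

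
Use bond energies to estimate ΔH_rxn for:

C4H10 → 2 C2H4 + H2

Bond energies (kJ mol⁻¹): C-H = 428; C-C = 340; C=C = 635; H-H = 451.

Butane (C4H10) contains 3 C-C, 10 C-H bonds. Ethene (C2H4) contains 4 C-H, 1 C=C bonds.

ΔH ≈ +155 kJ

Bonds broken (reactants):
  C-C: 3 × 340 = 1020
  C-H: 10 × 428 = 4280
  Σ(broken) = 5300 kJ
Bonds formed (products):
  C-H: 8 × 428 = 3424
  C=C: 2 × 635 = 1270
  H-H: 1 × 451 = 451
  Σ(formed) = 5145 kJ
ΔH = Σ(broken) − Σ(formed) = 5300 − 5145 = +155 kJ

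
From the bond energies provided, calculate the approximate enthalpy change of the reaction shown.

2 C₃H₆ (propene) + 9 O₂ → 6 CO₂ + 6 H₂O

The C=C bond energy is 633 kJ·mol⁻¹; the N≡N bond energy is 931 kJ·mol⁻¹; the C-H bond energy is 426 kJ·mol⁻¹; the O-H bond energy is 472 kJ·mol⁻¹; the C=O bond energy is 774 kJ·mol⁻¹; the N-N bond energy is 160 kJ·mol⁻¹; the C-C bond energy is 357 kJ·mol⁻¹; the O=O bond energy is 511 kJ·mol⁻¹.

ΔH ≈ −3261 kJ

Bonds broken (reactants):
  C-C: 2 × 357 = 714
  C-H: 12 × 426 = 5112
  C=C: 2 × 633 = 1266
  O=O: 9 × 511 = 4599
  Σ(broken) = 11691 kJ
Bonds formed (products):
  C=O: 12 × 774 = 9288
  O-H: 12 × 472 = 5664
  Σ(formed) = 14952 kJ
ΔH = Σ(broken) − Σ(formed) = 11691 − 14952 = −3261 kJ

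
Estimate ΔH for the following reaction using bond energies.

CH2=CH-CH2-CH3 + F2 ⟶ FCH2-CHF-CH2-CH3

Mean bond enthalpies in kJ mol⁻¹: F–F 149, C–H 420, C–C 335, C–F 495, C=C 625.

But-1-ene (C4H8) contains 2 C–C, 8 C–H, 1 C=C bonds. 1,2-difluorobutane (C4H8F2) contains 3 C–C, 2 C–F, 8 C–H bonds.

Bonds broken (reactants):
  C–C: 2 × 335 = 670
  C–H: 8 × 420 = 3360
  C=C: 1 × 625 = 625
  F–F: 1 × 149 = 149
  Σ(broken) = 4804 kJ
Bonds formed (products):
  C–C: 3 × 335 = 1005
  C–F: 2 × 495 = 990
  C–H: 8 × 420 = 3360
  Σ(formed) = 5355 kJ
ΔH = Σ(broken) − Σ(formed) = 4804 − 5355 = −551 kJ

ΔH ≈ −551 kJ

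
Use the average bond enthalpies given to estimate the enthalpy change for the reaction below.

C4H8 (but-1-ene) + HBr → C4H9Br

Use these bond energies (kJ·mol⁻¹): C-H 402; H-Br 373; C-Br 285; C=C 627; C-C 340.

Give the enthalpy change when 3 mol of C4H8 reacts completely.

ΔH = −81 kJ

Bonds broken (reactants):
  C-C: 2 × 340 = 680
  C-H: 8 × 402 = 3216
  C=C: 1 × 627 = 627
  H-Br: 1 × 373 = 373
  Σ(broken) = 4896 kJ
Bonds formed (products):
  C-Br: 1 × 285 = 285
  C-C: 3 × 340 = 1020
  C-H: 9 × 402 = 3618
  Σ(formed) = 4923 kJ
ΔH = Σ(broken) − Σ(formed) = 4896 − 4923 = −27 kJ
For 3× the reaction as written: 3 × (−27) = −81 kJ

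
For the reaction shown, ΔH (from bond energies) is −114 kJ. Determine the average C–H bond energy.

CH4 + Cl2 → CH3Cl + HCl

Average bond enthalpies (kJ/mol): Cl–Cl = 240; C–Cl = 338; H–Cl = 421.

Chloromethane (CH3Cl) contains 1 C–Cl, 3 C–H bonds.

Let D be the C–H bond energy.
Σ(broken) = 4×D + 1×240 = 240 + 4D
Σ(formed) = 1×338 + 3×D + 1×421 = 759 + 3D
ΔH = Σ(broken) − Σ(formed) = (240 + 4D) − (759 + 3D) = −519 + D
Setting this equal to −114 kJ gives D = 405 kJ/mol.

D(C–H) ≈ 405 kJ/mol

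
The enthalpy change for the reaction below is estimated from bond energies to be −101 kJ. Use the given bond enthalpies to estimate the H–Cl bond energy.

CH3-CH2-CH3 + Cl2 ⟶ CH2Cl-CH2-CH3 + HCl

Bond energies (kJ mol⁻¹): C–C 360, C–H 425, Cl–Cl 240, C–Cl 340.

Let D be the H–Cl bond energy.
Σ(broken) = 2×360 + 8×425 + 1×240 = 4360
Σ(formed) = 2×360 + 1×340 + 7×425 + 1×D = 4035 + D
ΔH = Σ(broken) − Σ(formed) = (4360) − (4035 + D) = +325 − D
Setting this equal to −101 kJ gives D = 426 kJ/mol.

D(H–Cl) ≈ 426 kJ/mol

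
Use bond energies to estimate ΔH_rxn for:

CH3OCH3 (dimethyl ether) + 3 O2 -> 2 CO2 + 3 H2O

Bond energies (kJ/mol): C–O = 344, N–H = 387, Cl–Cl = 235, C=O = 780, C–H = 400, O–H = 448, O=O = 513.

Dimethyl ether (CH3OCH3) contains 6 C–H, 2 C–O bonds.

ΔH ≈ −1181 kJ

Bonds broken (reactants):
  C–H: 6 × 400 = 2400
  C–O: 2 × 344 = 688
  O=O: 3 × 513 = 1539
  Σ(broken) = 4627 kJ
Bonds formed (products):
  C=O: 4 × 780 = 3120
  O–H: 6 × 448 = 2688
  Σ(formed) = 5808 kJ
ΔH = Σ(broken) − Σ(formed) = 4627 − 5808 = −1181 kJ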